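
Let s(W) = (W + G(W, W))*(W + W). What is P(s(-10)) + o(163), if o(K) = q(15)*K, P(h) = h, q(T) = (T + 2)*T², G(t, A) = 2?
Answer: 623635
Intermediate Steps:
s(W) = 2*W*(2 + W) (s(W) = (W + 2)*(W + W) = (2 + W)*(2*W) = 2*W*(2 + W))
q(T) = T²*(2 + T) (q(T) = (2 + T)*T² = T²*(2 + T))
o(K) = 3825*K (o(K) = (15²*(2 + 15))*K = (225*17)*K = 3825*K)
P(s(-10)) + o(163) = 2*(-10)*(2 - 10) + 3825*163 = 2*(-10)*(-8) + 623475 = 160 + 623475 = 623635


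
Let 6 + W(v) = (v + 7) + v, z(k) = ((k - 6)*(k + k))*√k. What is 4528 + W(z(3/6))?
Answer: 4529 - 11*√2/2 ≈ 4521.2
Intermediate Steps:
z(k) = 2*k^(3/2)*(-6 + k) (z(k) = ((-6 + k)*(2*k))*√k = (2*k*(-6 + k))*√k = 2*k^(3/2)*(-6 + k))
W(v) = 1 + 2*v (W(v) = -6 + ((v + 7) + v) = -6 + ((7 + v) + v) = -6 + (7 + 2*v) = 1 + 2*v)
4528 + W(z(3/6)) = 4528 + (1 + 2*(2*(3/6)^(3/2)*(-6 + 3/6))) = 4528 + (1 + 2*(2*(3*(⅙))^(3/2)*(-6 + 3*(⅙)))) = 4528 + (1 + 2*(2*(½)^(3/2)*(-6 + ½))) = 4528 + (1 + 2*(2*(√2/4)*(-11/2))) = 4528 + (1 + 2*(-11*√2/4)) = 4528 + (1 - 11*√2/2) = 4529 - 11*√2/2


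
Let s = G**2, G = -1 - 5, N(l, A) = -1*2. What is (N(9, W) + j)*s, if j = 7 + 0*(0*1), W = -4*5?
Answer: 180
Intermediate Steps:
W = -20
N(l, A) = -2
j = 7 (j = 7 + 0*0 = 7 + 0 = 7)
G = -6
s = 36 (s = (-6)**2 = 36)
(N(9, W) + j)*s = (-2 + 7)*36 = 5*36 = 180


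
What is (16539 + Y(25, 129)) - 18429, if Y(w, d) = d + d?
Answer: -1632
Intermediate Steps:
Y(w, d) = 2*d
(16539 + Y(25, 129)) - 18429 = (16539 + 2*129) - 18429 = (16539 + 258) - 18429 = 16797 - 18429 = -1632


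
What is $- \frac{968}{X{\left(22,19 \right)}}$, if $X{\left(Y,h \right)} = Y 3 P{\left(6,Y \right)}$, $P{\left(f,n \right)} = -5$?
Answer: $\frac{44}{15} \approx 2.9333$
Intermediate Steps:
$X{\left(Y,h \right)} = - 15 Y$ ($X{\left(Y,h \right)} = Y 3 \left(-5\right) = 3 Y \left(-5\right) = - 15 Y$)
$- \frac{968}{X{\left(22,19 \right)}} = - \frac{968}{\left(-15\right) 22} = - \frac{968}{-330} = \left(-968\right) \left(- \frac{1}{330}\right) = \frac{44}{15}$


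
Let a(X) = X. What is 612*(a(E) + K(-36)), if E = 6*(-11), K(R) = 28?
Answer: -23256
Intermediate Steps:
E = -66
612*(a(E) + K(-36)) = 612*(-66 + 28) = 612*(-38) = -23256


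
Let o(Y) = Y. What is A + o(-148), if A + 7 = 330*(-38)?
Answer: -12695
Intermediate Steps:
A = -12547 (A = -7 + 330*(-38) = -7 - 12540 = -12547)
A + o(-148) = -12547 - 148 = -12695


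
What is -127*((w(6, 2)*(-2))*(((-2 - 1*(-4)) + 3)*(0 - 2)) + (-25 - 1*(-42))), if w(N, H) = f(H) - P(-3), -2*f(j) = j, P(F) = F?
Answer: -7239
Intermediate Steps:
f(j) = -j/2
w(N, H) = 3 - H/2 (w(N, H) = -H/2 - 1*(-3) = -H/2 + 3 = 3 - H/2)
-127*((w(6, 2)*(-2))*(((-2 - 1*(-4)) + 3)*(0 - 2)) + (-25 - 1*(-42))) = -127*(((3 - 1/2*2)*(-2))*(((-2 - 1*(-4)) + 3)*(0 - 2)) + (-25 - 1*(-42))) = -127*(((3 - 1)*(-2))*(((-2 + 4) + 3)*(-2)) + (-25 + 42)) = -127*((2*(-2))*((2 + 3)*(-2)) + 17) = -127*(-20*(-2) + 17) = -127*(-4*(-10) + 17) = -127*(40 + 17) = -127*57 = -7239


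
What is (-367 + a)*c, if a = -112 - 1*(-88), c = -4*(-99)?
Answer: -154836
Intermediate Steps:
c = 396
a = -24 (a = -112 + 88 = -24)
(-367 + a)*c = (-367 - 24)*396 = -391*396 = -154836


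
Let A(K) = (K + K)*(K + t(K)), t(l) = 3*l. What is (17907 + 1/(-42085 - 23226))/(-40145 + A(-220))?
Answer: 1169524076/22666509105 ≈ 0.051597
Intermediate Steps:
A(K) = 8*K² (A(K) = (K + K)*(K + 3*K) = (2*K)*(4*K) = 8*K²)
(17907 + 1/(-42085 - 23226))/(-40145 + A(-220)) = (17907 + 1/(-42085 - 23226))/(-40145 + 8*(-220)²) = (17907 + 1/(-65311))/(-40145 + 8*48400) = (17907 - 1/65311)/(-40145 + 387200) = (1169524076/65311)/347055 = (1169524076/65311)*(1/347055) = 1169524076/22666509105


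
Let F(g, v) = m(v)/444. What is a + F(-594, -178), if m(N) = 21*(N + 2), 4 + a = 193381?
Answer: 7154641/37 ≈ 1.9337e+5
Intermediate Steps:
a = 193377 (a = -4 + 193381 = 193377)
m(N) = 42 + 21*N (m(N) = 21*(2 + N) = 42 + 21*N)
F(g, v) = 7/74 + 7*v/148 (F(g, v) = (42 + 21*v)/444 = (42 + 21*v)*(1/444) = 7/74 + 7*v/148)
a + F(-594, -178) = 193377 + (7/74 + (7/148)*(-178)) = 193377 + (7/74 - 623/74) = 193377 - 308/37 = 7154641/37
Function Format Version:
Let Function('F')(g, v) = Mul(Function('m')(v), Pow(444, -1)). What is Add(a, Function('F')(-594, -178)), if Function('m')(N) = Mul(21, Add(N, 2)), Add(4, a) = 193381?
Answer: Rational(7154641, 37) ≈ 1.9337e+5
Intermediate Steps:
a = 193377 (a = Add(-4, 193381) = 193377)
Function('m')(N) = Add(42, Mul(21, N)) (Function('m')(N) = Mul(21, Add(2, N)) = Add(42, Mul(21, N)))
Function('F')(g, v) = Add(Rational(7, 74), Mul(Rational(7, 148), v)) (Function('F')(g, v) = Mul(Add(42, Mul(21, v)), Pow(444, -1)) = Mul(Add(42, Mul(21, v)), Rational(1, 444)) = Add(Rational(7, 74), Mul(Rational(7, 148), v)))
Add(a, Function('F')(-594, -178)) = Add(193377, Add(Rational(7, 74), Mul(Rational(7, 148), -178))) = Add(193377, Add(Rational(7, 74), Rational(-623, 74))) = Add(193377, Rational(-308, 37)) = Rational(7154641, 37)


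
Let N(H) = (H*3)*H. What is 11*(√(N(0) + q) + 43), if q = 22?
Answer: 473 + 11*√22 ≈ 524.59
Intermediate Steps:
N(H) = 3*H² (N(H) = (3*H)*H = 3*H²)
11*(√(N(0) + q) + 43) = 11*(√(3*0² + 22) + 43) = 11*(√(3*0 + 22) + 43) = 11*(√(0 + 22) + 43) = 11*(√22 + 43) = 11*(43 + √22) = 473 + 11*√22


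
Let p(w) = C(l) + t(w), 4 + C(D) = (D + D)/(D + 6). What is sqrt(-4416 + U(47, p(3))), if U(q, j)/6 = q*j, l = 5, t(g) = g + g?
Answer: 8*I*sqrt(6798)/11 ≈ 59.964*I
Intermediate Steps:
t(g) = 2*g
C(D) = -4 + 2*D/(6 + D) (C(D) = -4 + (D + D)/(D + 6) = -4 + (2*D)/(6 + D) = -4 + 2*D/(6 + D))
p(w) = -34/11 + 2*w (p(w) = 2*(-12 - 1*5)/(6 + 5) + 2*w = 2*(-12 - 5)/11 + 2*w = 2*(1/11)*(-17) + 2*w = -34/11 + 2*w)
U(q, j) = 6*j*q (U(q, j) = 6*(q*j) = 6*(j*q) = 6*j*q)
sqrt(-4416 + U(47, p(3))) = sqrt(-4416 + 6*(-34/11 + 2*3)*47) = sqrt(-4416 + 6*(-34/11 + 6)*47) = sqrt(-4416 + 6*(32/11)*47) = sqrt(-4416 + 9024/11) = sqrt(-39552/11) = 8*I*sqrt(6798)/11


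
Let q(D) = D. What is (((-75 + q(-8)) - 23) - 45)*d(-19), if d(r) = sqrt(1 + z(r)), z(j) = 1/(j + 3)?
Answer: -151*sqrt(15)/4 ≈ -146.21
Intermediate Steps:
z(j) = 1/(3 + j)
d(r) = sqrt(1 + 1/(3 + r))
(((-75 + q(-8)) - 23) - 45)*d(-19) = (((-75 - 8) - 23) - 45)*sqrt((4 - 19)/(3 - 19)) = ((-83 - 23) - 45)*sqrt(-15/(-16)) = (-106 - 45)*sqrt(-1/16*(-15)) = -151*sqrt(15)/4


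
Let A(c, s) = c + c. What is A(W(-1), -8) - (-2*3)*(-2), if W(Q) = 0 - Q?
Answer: -10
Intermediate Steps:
W(Q) = -Q
A(c, s) = 2*c
A(W(-1), -8) - (-2*3)*(-2) = 2*(-1*(-1)) - (-2*3)*(-2) = 2*1 - (-6)*(-2) = 2 - 1*12 = 2 - 12 = -10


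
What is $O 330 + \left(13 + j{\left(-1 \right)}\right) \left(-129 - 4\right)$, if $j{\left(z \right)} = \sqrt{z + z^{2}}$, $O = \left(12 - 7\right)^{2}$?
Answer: $6521$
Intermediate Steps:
$O = 25$ ($O = 5^{2} = 25$)
$O 330 + \left(13 + j{\left(-1 \right)}\right) \left(-129 - 4\right) = 25 \cdot 330 + \left(13 + \sqrt{- (1 - 1)}\right) \left(-129 - 4\right) = 8250 + \left(13 + \sqrt{\left(-1\right) 0}\right) \left(-133\right) = 8250 + \left(13 + \sqrt{0}\right) \left(-133\right) = 8250 + \left(13 + 0\right) \left(-133\right) = 8250 + 13 \left(-133\right) = 8250 - 1729 = 6521$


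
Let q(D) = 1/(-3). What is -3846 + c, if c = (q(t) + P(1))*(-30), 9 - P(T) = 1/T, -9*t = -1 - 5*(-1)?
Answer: -4076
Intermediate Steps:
t = -4/9 (t = -(-1 - 5*(-1))/9 = -(-1 + 5)/9 = -⅑*4 = -4/9 ≈ -0.44444)
q(D) = -⅓
P(T) = 9 - 1/T
c = -230 (c = (-⅓ + (9 - 1/1))*(-30) = (-⅓ + (9 - 1*1))*(-30) = (-⅓ + (9 - 1))*(-30) = (-⅓ + 8)*(-30) = (23/3)*(-30) = -230)
-3846 + c = -3846 - 230 = -4076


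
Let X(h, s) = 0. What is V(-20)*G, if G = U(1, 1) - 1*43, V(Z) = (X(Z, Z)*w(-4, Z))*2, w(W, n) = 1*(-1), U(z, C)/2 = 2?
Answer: 0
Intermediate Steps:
U(z, C) = 4 (U(z, C) = 2*2 = 4)
w(W, n) = -1
V(Z) = 0 (V(Z) = (0*(-1))*2 = 0*2 = 0)
G = -39 (G = 4 - 1*43 = 4 - 43 = -39)
V(-20)*G = 0*(-39) = 0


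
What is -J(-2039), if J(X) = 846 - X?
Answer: -2885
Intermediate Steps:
-J(-2039) = -(846 - 1*(-2039)) = -(846 + 2039) = -1*2885 = -2885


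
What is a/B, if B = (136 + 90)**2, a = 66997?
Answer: 66997/51076 ≈ 1.3117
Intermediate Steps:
B = 51076 (B = 226**2 = 51076)
a/B = 66997/51076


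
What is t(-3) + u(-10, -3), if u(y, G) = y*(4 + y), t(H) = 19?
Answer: 79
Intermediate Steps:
t(-3) + u(-10, -3) = 19 - 10*(4 - 10) = 19 - 10*(-6) = 19 + 60 = 79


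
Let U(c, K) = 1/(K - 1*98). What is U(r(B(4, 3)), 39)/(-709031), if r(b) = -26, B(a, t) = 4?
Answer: 1/41832829 ≈ 2.3905e-8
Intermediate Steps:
U(c, K) = 1/(-98 + K) (U(c, K) = 1/(K - 98) = 1/(-98 + K))
U(r(B(4, 3)), 39)/(-709031) = 1/((-98 + 39)*(-709031)) = -1/709031/(-59) = -1/59*(-1/709031) = 1/41832829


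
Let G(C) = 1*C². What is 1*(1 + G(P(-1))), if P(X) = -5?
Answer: 26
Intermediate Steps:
G(C) = C²
1*(1 + G(P(-1))) = 1*(1 + (-5)²) = 1*(1 + 25) = 1*26 = 26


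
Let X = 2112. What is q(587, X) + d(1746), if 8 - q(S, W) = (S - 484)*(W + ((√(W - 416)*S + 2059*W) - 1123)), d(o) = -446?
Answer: -448008929 - 241844*√106 ≈ -4.5050e+8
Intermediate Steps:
q(S, W) = 8 - (-484 + S)*(-1123 + 2060*W + S*√(-416 + W)) (q(S, W) = 8 - (S - 484)*(W + ((√(W - 416)*S + 2059*W) - 1123)) = 8 - (-484 + S)*(W + ((√(-416 + W)*S + 2059*W) - 1123)) = 8 - (-484 + S)*(W + ((S*√(-416 + W) + 2059*W) - 1123)) = 8 - (-484 + S)*(W + ((2059*W + S*√(-416 + W)) - 1123)) = 8 - (-484 + S)*(W + (-1123 + 2059*W + S*√(-416 + W))) = 8 - (-484 + S)*(-1123 + 2060*W + S*√(-416 + W)))
q(587, X) + d(1746) = (-543524 + 1123*587 + 997040*2112 - 1*587²*√(-416 + 2112) - 2060*587*2112 + 484*587*√(-416 + 2112)) - 446 = (-543524 + 659201 + 2105748480 - 1*344569*√1696 - 2553872640 + 484*587*√1696) - 446 = (-543524 + 659201 + 2105748480 - 1*344569*4*√106 - 2553872640 + 484*587*(4*√106)) - 446 = (-543524 + 659201 + 2105748480 - 1378276*√106 - 2553872640 + 1136432*√106) - 446 = (-448008483 - 241844*√106) - 446 = -448008929 - 241844*√106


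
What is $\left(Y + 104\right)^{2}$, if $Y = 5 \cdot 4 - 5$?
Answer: $14161$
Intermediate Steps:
$Y = 15$ ($Y = 20 - 5 = 15$)
$\left(Y + 104\right)^{2} = \left(15 + 104\right)^{2} = 119^{2} = 14161$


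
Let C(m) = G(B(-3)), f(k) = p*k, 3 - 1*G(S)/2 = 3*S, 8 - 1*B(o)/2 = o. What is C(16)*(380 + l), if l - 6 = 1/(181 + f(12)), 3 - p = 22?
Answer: -2285766/47 ≈ -48633.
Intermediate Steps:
B(o) = 16 - 2*o
p = -19 (p = 3 - 1*22 = 3 - 22 = -19)
G(S) = 6 - 6*S
f(k) = -19*k
C(m) = -126 (C(m) = 6 - 6*(16 - 2*(-3)) = 6 - 6*(16 + 6) = 6 - 6*22 = 6 - 132 = -126)
l = 281/47 (l = 6 + 1/(181 - 19*12) = 6 + 1/(181 - 228) = 6 + 1/(-47) = 6 - 1/47 = 281/47 ≈ 5.9787)
C(16)*(380 + l) = -126*(380 + 281/47) = -126*18141/47 = -2285766/47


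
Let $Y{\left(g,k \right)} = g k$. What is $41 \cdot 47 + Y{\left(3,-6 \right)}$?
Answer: $1909$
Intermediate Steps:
$41 \cdot 47 + Y{\left(3,-6 \right)} = 41 \cdot 47 + 3 \left(-6\right) = 1927 - 18 = 1909$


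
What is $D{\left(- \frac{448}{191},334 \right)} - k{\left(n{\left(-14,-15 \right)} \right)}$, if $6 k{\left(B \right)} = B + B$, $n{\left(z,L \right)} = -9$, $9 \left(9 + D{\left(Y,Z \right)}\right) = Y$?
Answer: $- \frac{10762}{1719} \approx -6.2606$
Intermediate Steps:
$D{\left(Y,Z \right)} = -9 + \frac{Y}{9}$
$k{\left(B \right)} = \frac{B}{3}$ ($k{\left(B \right)} = \frac{B + B}{6} = \frac{2 B}{6} = \frac{B}{3}$)
$D{\left(- \frac{448}{191},334 \right)} - k{\left(n{\left(-14,-15 \right)} \right)} = \left(-9 + \frac{\left(-448\right) \frac{1}{191}}{9}\right) - \frac{1}{3} \left(-9\right) = \left(-9 + \frac{\left(-448\right) \frac{1}{191}}{9}\right) - -3 = \left(-9 + \frac{1}{9} \left(- \frac{448}{191}\right)\right) + 3 = \left(-9 - \frac{448}{1719}\right) + 3 = - \frac{15919}{1719} + 3 = - \frac{10762}{1719}$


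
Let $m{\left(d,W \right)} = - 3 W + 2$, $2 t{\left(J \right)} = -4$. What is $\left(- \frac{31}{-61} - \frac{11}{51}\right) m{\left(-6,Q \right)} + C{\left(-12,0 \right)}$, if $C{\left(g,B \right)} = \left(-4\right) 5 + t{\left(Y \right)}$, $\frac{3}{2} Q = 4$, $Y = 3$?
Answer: $- \frac{24634}{1037} \approx -23.755$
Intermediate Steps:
$Q = \frac{8}{3}$ ($Q = \frac{2}{3} \cdot 4 = \frac{8}{3} \approx 2.6667$)
$t{\left(J \right)} = -2$ ($t{\left(J \right)} = \frac{1}{2} \left(-4\right) = -2$)
$m{\left(d,W \right)} = 2 - 3 W$
$C{\left(g,B \right)} = -22$ ($C{\left(g,B \right)} = \left(-4\right) 5 - 2 = -20 - 2 = -22$)
$\left(- \frac{31}{-61} - \frac{11}{51}\right) m{\left(-6,Q \right)} + C{\left(-12,0 \right)} = \left(- \frac{31}{-61} - \frac{11}{51}\right) \left(2 - 8\right) - 22 = \left(\left(-31\right) \left(- \frac{1}{61}\right) - \frac{11}{51}\right) \left(2 - 8\right) - 22 = \left(\frac{31}{61} - \frac{11}{51}\right) \left(-6\right) - 22 = \frac{910}{3111} \left(-6\right) - 22 = - \frac{1820}{1037} - 22 = - \frac{24634}{1037}$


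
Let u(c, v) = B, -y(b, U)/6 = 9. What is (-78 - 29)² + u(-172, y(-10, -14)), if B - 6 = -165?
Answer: 11290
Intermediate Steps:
B = -159 (B = 6 - 165 = -159)
y(b, U) = -54 (y(b, U) = -6*9 = -54)
u(c, v) = -159
(-78 - 29)² + u(-172, y(-10, -14)) = (-78 - 29)² - 159 = (-107)² - 159 = 11449 - 159 = 11290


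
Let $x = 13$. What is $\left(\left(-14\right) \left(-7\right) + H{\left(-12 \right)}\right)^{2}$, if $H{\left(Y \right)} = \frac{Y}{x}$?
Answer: $\frac{1592644}{169} \approx 9423.9$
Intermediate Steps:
$H{\left(Y \right)} = \frac{Y}{13}$
$\left(\left(-14\right) \left(-7\right) + H{\left(-12 \right)}\right)^{2} = \left(\left(-14\right) \left(-7\right) + \frac{1}{13} \left(-12\right)\right)^{2} = \left(98 - \frac{12}{13}\right)^{2} = \left(\frac{1262}{13}\right)^{2} = \frac{1592644}{169}$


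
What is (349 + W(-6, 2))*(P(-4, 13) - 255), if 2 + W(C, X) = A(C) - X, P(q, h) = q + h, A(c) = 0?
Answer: -84870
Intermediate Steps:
P(q, h) = h + q
W(C, X) = -2 - X (W(C, X) = -2 + (0 - X) = -2 - X)
(349 + W(-6, 2))*(P(-4, 13) - 255) = (349 + (-2 - 1*2))*((13 - 4) - 255) = (349 + (-2 - 2))*(9 - 255) = (349 - 4)*(-246) = 345*(-246) = -84870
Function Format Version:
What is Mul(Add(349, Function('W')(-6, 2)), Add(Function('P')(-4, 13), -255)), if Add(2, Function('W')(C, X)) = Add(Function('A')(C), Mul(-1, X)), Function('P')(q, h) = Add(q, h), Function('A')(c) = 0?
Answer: -84870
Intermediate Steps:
Function('P')(q, h) = Add(h, q)
Function('W')(C, X) = Add(-2, Mul(-1, X)) (Function('W')(C, X) = Add(-2, Add(0, Mul(-1, X))) = Add(-2, Mul(-1, X)))
Mul(Add(349, Function('W')(-6, 2)), Add(Function('P')(-4, 13), -255)) = Mul(Add(349, Add(-2, Mul(-1, 2))), Add(Add(13, -4), -255)) = Mul(Add(349, Add(-2, -2)), Add(9, -255)) = Mul(Add(349, -4), -246) = Mul(345, -246) = -84870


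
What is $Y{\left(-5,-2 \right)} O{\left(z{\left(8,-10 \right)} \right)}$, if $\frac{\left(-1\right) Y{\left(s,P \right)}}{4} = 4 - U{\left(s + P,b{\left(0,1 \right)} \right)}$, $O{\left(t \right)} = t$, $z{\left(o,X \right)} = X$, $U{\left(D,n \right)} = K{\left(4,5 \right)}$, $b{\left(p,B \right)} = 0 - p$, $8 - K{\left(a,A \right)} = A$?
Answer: $40$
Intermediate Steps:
$K{\left(a,A \right)} = 8 - A$
$b{\left(p,B \right)} = - p$
$U{\left(D,n \right)} = 3$ ($U{\left(D,n \right)} = 8 - 5 = 3$)
$Y{\left(s,P \right)} = -4$ ($Y{\left(s,P \right)} = - 4 \left(4 - 3\right) = \left(-4\right) 1 = -4$)
$Y{\left(-5,-2 \right)} O{\left(z{\left(8,-10 \right)} \right)} = \left(-4\right) \left(-10\right) = 40$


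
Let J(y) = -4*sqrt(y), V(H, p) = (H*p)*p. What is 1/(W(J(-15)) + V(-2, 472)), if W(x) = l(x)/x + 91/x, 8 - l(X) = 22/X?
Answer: -120*I/(198*sqrt(15) + 53468149*I) ≈ -2.2443e-6 - 3.2189e-11*I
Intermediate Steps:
l(X) = 8 - 22/X
V(H, p) = H*p**2
W(x) = 91/x + (8 - 22/x)/x (W(x) = (8 - 22/x)/x + 91/x = 91/x + (8 - 22/x)/x)
1/(W(J(-15)) + V(-2, 472)) = 1/(11*(-2 + 9*(-4*I*sqrt(15)))/(-4*I*sqrt(15))**2 - 2*472**2) = 1/(11*(-2 + 9*(-4*I*sqrt(15)))/(-4*I*sqrt(15))**2 - 2*222784) = 1/(11*(-2 + 9*(-4*I*sqrt(15)))/(-4*I*sqrt(15))**2 - 445568) = 1/(11*(-1/240)*(-2 - 36*I*sqrt(15)) - 445568) = 1/((11/120 + 33*I*sqrt(15)/20) - 445568) = 1/(-53468149/120 + 33*I*sqrt(15)/20)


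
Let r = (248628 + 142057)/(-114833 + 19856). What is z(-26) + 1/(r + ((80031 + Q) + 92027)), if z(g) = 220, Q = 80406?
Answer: 5275134276437/23977882643 ≈ 220.00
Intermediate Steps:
r = -390685/94977 (r = 390685/(-94977) = 390685*(-1/94977) = -390685/94977 ≈ -4.1135)
z(-26) + 1/(r + ((80031 + Q) + 92027)) = 220 + 1/(-390685/94977 + ((80031 + 80406) + 92027)) = 220 + 1/(-390685/94977 + (160437 + 92027)) = 220 + 1/(-390685/94977 + 252464) = 220 + 1/(23977882643/94977) = 220 + 94977/23977882643 = 5275134276437/23977882643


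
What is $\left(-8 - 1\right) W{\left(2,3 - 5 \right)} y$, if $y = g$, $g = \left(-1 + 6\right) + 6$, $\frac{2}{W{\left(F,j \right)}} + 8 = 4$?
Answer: $\frac{99}{2} \approx 49.5$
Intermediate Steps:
$W{\left(F,j \right)} = - \frac{1}{2}$ ($W{\left(F,j \right)} = \frac{2}{-8 + 4} = \frac{2}{-4} = 2 \left(- \frac{1}{4}\right) = - \frac{1}{2}$)
$g = 11$ ($g = 5 + 6 = 11$)
$y = 11$
$\left(-8 - 1\right) W{\left(2,3 - 5 \right)} y = \left(-8 - 1\right) \left(\left(- \frac{1}{2}\right) 11\right) = \left(-9\right) \left(- \frac{11}{2}\right) = \frac{99}{2}$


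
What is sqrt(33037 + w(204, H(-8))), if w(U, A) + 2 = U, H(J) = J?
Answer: sqrt(33239) ≈ 182.32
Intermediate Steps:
w(U, A) = -2 + U
sqrt(33037 + w(204, H(-8))) = sqrt(33037 + (-2 + 204)) = sqrt(33037 + 202) = sqrt(33239)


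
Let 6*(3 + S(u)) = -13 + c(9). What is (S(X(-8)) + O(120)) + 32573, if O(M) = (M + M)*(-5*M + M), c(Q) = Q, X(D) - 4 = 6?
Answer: -247892/3 ≈ -82631.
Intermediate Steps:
X(D) = 10 (X(D) = 4 + 6 = 10)
O(M) = -8*M² (O(M) = (2*M)*(-4*M) = -8*M²)
S(u) = -11/3 (S(u) = -3 + (-13 + 9)/6 = -3 + (⅙)*(-4) = -3 - ⅔ = -11/3)
(S(X(-8)) + O(120)) + 32573 = (-11/3 - 8*120²) + 32573 = (-11/3 - 8*14400) + 32573 = (-11/3 - 115200) + 32573 = -345611/3 + 32573 = -247892/3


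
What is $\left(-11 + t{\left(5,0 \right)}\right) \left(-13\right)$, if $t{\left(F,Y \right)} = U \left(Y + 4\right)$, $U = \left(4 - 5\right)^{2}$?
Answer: $91$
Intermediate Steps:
$U = 1$ ($U = \left(-1\right)^{2} = 1$)
$t{\left(F,Y \right)} = 4 + Y$ ($t{\left(F,Y \right)} = 1 \left(Y + 4\right) = 1 \left(4 + Y\right) = 4 + Y$)
$\left(-11 + t{\left(5,0 \right)}\right) \left(-13\right) = \left(-11 + \left(4 + 0\right)\right) \left(-13\right) = \left(-11 + 4\right) \left(-13\right) = \left(-7\right) \left(-13\right) = 91$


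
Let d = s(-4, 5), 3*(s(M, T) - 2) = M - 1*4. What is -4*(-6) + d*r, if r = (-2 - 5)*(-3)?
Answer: 10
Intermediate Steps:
s(M, T) = ⅔ + M/3 (s(M, T) = 2 + (M - 1*4)/3 = 2 + (M - 4)/3 = 2 + (-4 + M)/3 = 2 + (-4/3 + M/3) = ⅔ + M/3)
d = -⅔ (d = ⅔ + (⅓)*(-4) = ⅔ - 4/3 = -⅔ ≈ -0.66667)
r = 21 (r = -7*(-3) = 21)
-4*(-6) + d*r = -4*(-6) - ⅔*21 = 24 - 14 = 10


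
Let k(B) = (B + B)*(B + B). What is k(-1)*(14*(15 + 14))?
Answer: 1624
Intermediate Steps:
k(B) = 4*B**2 (k(B) = (2*B)*(2*B) = 4*B**2)
k(-1)*(14*(15 + 14)) = (4*(-1)**2)*(14*(15 + 14)) = (4*1)*(14*29) = 4*406 = 1624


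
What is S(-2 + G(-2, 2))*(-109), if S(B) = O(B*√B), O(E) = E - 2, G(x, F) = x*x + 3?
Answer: 218 - 545*√5 ≈ -1000.7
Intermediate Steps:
G(x, F) = 3 + x² (G(x, F) = x² + 3 = 3 + x²)
O(E) = -2 + E
S(B) = -2 + B^(3/2) (S(B) = -2 + B*√B = -2 + B^(3/2))
S(-2 + G(-2, 2))*(-109) = (-2 + (-2 + (3 + (-2)²))^(3/2))*(-109) = (-2 + (-2 + (3 + 4))^(3/2))*(-109) = (-2 + (-2 + 7)^(3/2))*(-109) = (-2 + 5^(3/2))*(-109) = (-2 + 5*√5)*(-109) = 218 - 545*√5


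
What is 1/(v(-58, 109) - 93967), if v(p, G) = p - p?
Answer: -1/93967 ≈ -1.0642e-5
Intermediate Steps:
v(p, G) = 0
1/(v(-58, 109) - 93967) = 1/(0 - 93967) = 1/(-93967) = -1/93967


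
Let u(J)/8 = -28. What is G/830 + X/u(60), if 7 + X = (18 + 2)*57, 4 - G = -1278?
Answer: -326611/92960 ≈ -3.5135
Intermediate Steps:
G = 1282 (G = 4 - 1*(-1278) = 4 + 1278 = 1282)
u(J) = -224 (u(J) = 8*(-28) = -224)
X = 1133 (X = -7 + (18 + 2)*57 = -7 + 20*57 = -7 + 1140 = 1133)
G/830 + X/u(60) = 1282/830 + 1133/(-224) = 1282*(1/830) + 1133*(-1/224) = 641/415 - 1133/224 = -326611/92960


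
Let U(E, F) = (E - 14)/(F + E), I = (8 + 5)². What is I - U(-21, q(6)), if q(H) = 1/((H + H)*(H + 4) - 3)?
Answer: 410969/2456 ≈ 167.33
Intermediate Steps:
q(H) = 1/(-3 + 2*H*(4 + H)) (q(H) = 1/((2*H)*(4 + H) - 3) = 1/(2*H*(4 + H) - 3) = 1/(-3 + 2*H*(4 + H)))
I = 169 (I = 13² = 169)
U(E, F) = (-14 + E)/(E + F)
I - U(-21, q(6)) = 169 - (-14 - 21)/(-21 + 1/(-3 + 2*6² + 8*6)) = 169 - (-35)/(-21 + 1/(-3 + 2*36 + 48)) = 169 - (-35)/(-21 + 1/(-3 + 72 + 48)) = 169 - (-35)/(-21 + 1/117) = 169 - (-35)/(-2456/117) = 169 - (-117)*(-35)/2456 = 169 - 1*4095/2456 = 169 - 4095/2456 = 410969/2456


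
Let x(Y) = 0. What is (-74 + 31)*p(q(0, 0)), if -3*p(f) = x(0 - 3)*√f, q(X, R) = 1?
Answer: 0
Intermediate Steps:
p(f) = 0 (p(f) = -0*√f = -⅓*0 = 0)
(-74 + 31)*p(q(0, 0)) = (-74 + 31)*0 = -43*0 = 0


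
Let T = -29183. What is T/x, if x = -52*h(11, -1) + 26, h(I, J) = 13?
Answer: 29183/650 ≈ 44.897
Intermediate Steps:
x = -650 (x = -52*13 + 26 = -676 + 26 = -650)
T/x = -29183/(-650) = -29183*(-1/650) = 29183/650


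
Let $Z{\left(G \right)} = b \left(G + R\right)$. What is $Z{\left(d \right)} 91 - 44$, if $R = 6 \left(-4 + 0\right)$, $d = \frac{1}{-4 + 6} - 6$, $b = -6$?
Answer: $16063$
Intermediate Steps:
$d = - \frac{11}{2}$ ($d = \frac{1}{2} - 6 = - \frac{11}{2} \approx -5.5$)
$R = -24$ ($R = 6 \left(-4\right) = -24$)
$Z{\left(G \right)} = 144 - 6 G$ ($Z{\left(G \right)} = - 6 \left(G - 24\right) = - 6 \left(-24 + G\right) = 144 - 6 G$)
$Z{\left(d \right)} 91 - 44 = \left(144 - -33\right) 91 - 44 = \left(144 + 33\right) 91 - 44 = 177 \cdot 91 - 44 = 16107 - 44 = 16063$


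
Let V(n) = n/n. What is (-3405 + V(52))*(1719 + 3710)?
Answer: -18480316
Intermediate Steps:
V(n) = 1
(-3405 + V(52))*(1719 + 3710) = (-3405 + 1)*(1719 + 3710) = -3404*5429 = -18480316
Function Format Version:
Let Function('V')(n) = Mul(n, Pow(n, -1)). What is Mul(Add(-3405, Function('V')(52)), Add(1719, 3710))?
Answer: -18480316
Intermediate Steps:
Function('V')(n) = 1
Mul(Add(-3405, Function('V')(52)), Add(1719, 3710)) = Mul(Add(-3405, 1), Add(1719, 3710)) = Mul(-3404, 5429) = -18480316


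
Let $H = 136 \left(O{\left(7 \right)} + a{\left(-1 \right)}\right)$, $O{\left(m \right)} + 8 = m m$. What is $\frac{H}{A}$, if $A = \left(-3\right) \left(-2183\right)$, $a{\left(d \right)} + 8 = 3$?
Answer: $\frac{1632}{2183} \approx 0.74759$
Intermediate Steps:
$a{\left(d \right)} = -5$ ($a{\left(d \right)} = -8 + 3 = -5$)
$O{\left(m \right)} = -8 + m^{2}$ ($O{\left(m \right)} = -8 + m m = -8 + m^{2}$)
$H = 4896$ ($H = 136 \left(\left(-8 + 7^{2}\right) - 5\right) = 136 \left(\left(-8 + 49\right) - 5\right) = 136 \left(41 - 5\right) = 136 \cdot 36 = 4896$)
$A = 6549$
$\frac{H}{A} = \frac{4896}{6549} = 4896 \cdot \frac{1}{6549} = \frac{1632}{2183}$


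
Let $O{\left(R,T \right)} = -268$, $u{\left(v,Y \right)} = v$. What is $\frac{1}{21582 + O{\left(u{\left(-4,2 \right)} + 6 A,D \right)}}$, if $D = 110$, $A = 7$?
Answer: $\frac{1}{21314} \approx 4.6918 \cdot 10^{-5}$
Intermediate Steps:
$\frac{1}{21582 + O{\left(u{\left(-4,2 \right)} + 6 A,D \right)}} = \frac{1}{21582 - 268} = \frac{1}{21314}$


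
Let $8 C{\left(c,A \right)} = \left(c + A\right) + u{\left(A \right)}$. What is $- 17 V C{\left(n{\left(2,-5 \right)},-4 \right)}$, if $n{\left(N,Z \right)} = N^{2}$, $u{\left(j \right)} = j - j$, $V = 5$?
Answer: $0$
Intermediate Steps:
$u{\left(j \right)} = 0$
$C{\left(c,A \right)} = \frac{A}{8} + \frac{c}{8}$ ($C{\left(c,A \right)} = \frac{\left(c + A\right) + 0}{8} = \frac{\left(A + c\right) + 0}{8} = \frac{A + c}{8} = \frac{A}{8} + \frac{c}{8}$)
$- 17 V C{\left(n{\left(2,-5 \right)},-4 \right)} = \left(-17\right) 5 \left(\frac{1}{8} \left(-4\right) + \frac{2^{2}}{8}\right) = - 85 \left(- \frac{1}{2} + \frac{1}{8} \cdot 4\right) = - 85 \left(- \frac{1}{2} + \frac{1}{2}\right) = \left(-85\right) 0 = 0$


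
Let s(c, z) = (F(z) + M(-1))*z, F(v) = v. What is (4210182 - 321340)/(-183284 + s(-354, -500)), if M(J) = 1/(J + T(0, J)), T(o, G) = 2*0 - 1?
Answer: 1944421/33483 ≈ 58.072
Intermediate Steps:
T(o, G) = -1 (T(o, G) = 0 - 1 = -1)
M(J) = 1/(-1 + J) (M(J) = 1/(J - 1) = 1/(-1 + J))
s(c, z) = z*(-½ + z) (s(c, z) = (z + 1/(-1 - 1))*z = (z + 1/(-2))*z = (z - ½)*z = (-½ + z)*z = z*(-½ + z))
(4210182 - 321340)/(-183284 + s(-354, -500)) = (4210182 - 321340)/(-183284 - 500*(-½ - 500)) = 3888842/(-183284 - 500*(-1001/2)) = 3888842/(-183284 + 250250) = 3888842/66966 = 3888842*(1/66966) = 1944421/33483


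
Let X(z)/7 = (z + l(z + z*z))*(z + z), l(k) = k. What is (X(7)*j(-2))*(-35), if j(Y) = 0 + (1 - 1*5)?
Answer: 864360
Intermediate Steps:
j(Y) = -4 (j(Y) = 0 + (1 - 5) = 0 - 4 = -4)
X(z) = 14*z*(z**2 + 2*z) (X(z) = 7*((z + (z + z*z))*(z + z)) = 7*((z + (z + z**2))*(2*z)) = 7*((z**2 + 2*z)*(2*z)) = 7*(2*z*(z**2 + 2*z)) = 14*z*(z**2 + 2*z))
(X(7)*j(-2))*(-35) = ((14*7**2*(2 + 7))*(-4))*(-35) = ((14*49*9)*(-4))*(-35) = (6174*(-4))*(-35) = -24696*(-35) = 864360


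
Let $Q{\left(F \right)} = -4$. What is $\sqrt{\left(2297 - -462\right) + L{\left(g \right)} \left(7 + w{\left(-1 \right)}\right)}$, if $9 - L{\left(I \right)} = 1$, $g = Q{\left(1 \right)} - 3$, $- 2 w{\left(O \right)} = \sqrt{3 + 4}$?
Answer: $\sqrt{2815 - 4 \sqrt{7}} \approx 52.957$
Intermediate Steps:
$w{\left(O \right)} = - \frac{\sqrt{7}}{2}$ ($w{\left(O \right)} = - \frac{\sqrt{3 + 4}}{2} = - \frac{\sqrt{7}}{2}$)
$g = -7$ ($g = -4 - 3 = -7$)
$L{\left(I \right)} = 8$ ($L{\left(I \right)} = 9 - 1 = 8$)
$\sqrt{\left(2297 - -462\right) + L{\left(g \right)} \left(7 + w{\left(-1 \right)}\right)} = \sqrt{\left(2297 - -462\right) + 8 \left(7 - \frac{\sqrt{7}}{2}\right)} = \sqrt{\left(2297 + 462\right) + \left(56 - 4 \sqrt{7}\right)} = \sqrt{2759 + \left(56 - 4 \sqrt{7}\right)} = \sqrt{2815 - 4 \sqrt{7}}$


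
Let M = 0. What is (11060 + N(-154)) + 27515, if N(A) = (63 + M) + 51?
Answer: 38689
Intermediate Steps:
N(A) = 114 (N(A) = (63 + 0) + 51 = 63 + 51 = 114)
(11060 + N(-154)) + 27515 = (11060 + 114) + 27515 = 11174 + 27515 = 38689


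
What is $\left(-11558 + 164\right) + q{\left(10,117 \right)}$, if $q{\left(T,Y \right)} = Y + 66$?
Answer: $-11211$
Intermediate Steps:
$q{\left(T,Y \right)} = 66 + Y$
$\left(-11558 + 164\right) + q{\left(10,117 \right)} = \left(-11558 + 164\right) + \left(66 + 117\right) = -11394 + 183 = -11211$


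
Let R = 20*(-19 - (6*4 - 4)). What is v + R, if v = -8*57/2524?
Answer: -492294/631 ≈ -780.18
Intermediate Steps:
v = -114/631 (v = -456*1/2524 = -114/631 ≈ -0.18067)
R = -780 (R = 20*(-19 - (24 - 4)) = 20*(-19 - 1*20) = 20*(-19 - 20) = 20*(-39) = -780)
v + R = -114/631 - 780 = -492294/631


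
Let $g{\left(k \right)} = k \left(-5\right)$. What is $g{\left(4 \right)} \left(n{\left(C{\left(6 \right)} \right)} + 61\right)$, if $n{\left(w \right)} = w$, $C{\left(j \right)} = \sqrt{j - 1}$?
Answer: $-1220 - 20 \sqrt{5} \approx -1264.7$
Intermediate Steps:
$C{\left(j \right)} = \sqrt{-1 + j}$
$g{\left(k \right)} = - 5 k$
$g{\left(4 \right)} \left(n{\left(C{\left(6 \right)} \right)} + 61\right) = \left(-5\right) 4 \left(\sqrt{-1 + 6} + 61\right) = - 20 \left(\sqrt{5} + 61\right) = - 20 \left(61 + \sqrt{5}\right) = -1220 - 20 \sqrt{5}$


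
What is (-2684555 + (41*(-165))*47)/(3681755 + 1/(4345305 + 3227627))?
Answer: -22737804059320/27881680255661 ≈ -0.81551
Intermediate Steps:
(-2684555 + (41*(-165))*47)/(3681755 + 1/(4345305 + 3227627)) = (-2684555 - 6765*47)/(3681755 + 1/7572932) = (-2684555 - 317955)/(3681755 + 1/7572932) = -3002510/27881680255661/7572932 = -3002510*7572932/27881680255661 = -22737804059320/27881680255661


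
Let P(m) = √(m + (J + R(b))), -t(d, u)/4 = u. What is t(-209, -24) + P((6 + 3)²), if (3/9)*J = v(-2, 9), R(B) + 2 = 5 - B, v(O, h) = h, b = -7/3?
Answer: 96 + 2*√255/3 ≈ 106.65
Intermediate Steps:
b = -7/3 (b = -7*⅓ = -7/3 ≈ -2.3333)
R(B) = 3 - B (R(B) = -2 + (5 - B) = 3 - B)
J = 27 (J = 3*9 = 27)
t(d, u) = -4*u
P(m) = √(97/3 + m) (P(m) = √(m + (27 + (3 - 1*(-7/3)))) = √(m + (27 + (3 + 7/3))) = √(m + (27 + 16/3)) = √(m + 97/3) = √(97/3 + m))
t(-209, -24) + P((6 + 3)²) = -4*(-24) + √(291 + 9*(6 + 3)²)/3 = 96 + √(291 + 9*9²)/3 = 96 + √(291 + 9*81)/3 = 96 + √(291 + 729)/3 = 96 + √1020/3 = 96 + (2*√255)/3 = 96 + 2*√255/3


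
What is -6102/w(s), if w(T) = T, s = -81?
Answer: 226/3 ≈ 75.333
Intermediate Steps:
-6102/w(s) = -6102/(-81) = -6102*(-1/81) = 226/3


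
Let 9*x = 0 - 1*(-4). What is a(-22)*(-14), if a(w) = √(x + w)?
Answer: -14*I*√194/3 ≈ -64.999*I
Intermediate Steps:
x = 4/9 (x = (0 - 1*(-4))/9 = (0 + 4)/9 = (⅑)*4 = 4/9 ≈ 0.44444)
a(w) = √(4/9 + w)
a(-22)*(-14) = (√(4 + 9*(-22))/3)*(-14) = (√(4 - 198)/3)*(-14) = (√(-194)/3)*(-14) = ((I*√194)/3)*(-14) = (I*√194/3)*(-14) = -14*I*√194/3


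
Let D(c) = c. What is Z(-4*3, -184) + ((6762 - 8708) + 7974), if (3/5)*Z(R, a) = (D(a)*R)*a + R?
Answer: -671112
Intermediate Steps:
Z(R, a) = 5*R/3 + 5*R*a**2/3 (Z(R, a) = 5*((a*R)*a + R)/3 = 5*((R*a)*a + R)/3 = 5*(R*a**2 + R)/3 = 5*(R + R*a**2)/3 = 5*R/3 + 5*R*a**2/3)
Z(-4*3, -184) + ((6762 - 8708) + 7974) = 5*(-4*3)*(1 + (-184)**2)/3 + ((6762 - 8708) + 7974) = (5/3)*(-12)*(1 + 33856) + (-1946 + 7974) = (5/3)*(-12)*33857 + 6028 = -677140 + 6028 = -671112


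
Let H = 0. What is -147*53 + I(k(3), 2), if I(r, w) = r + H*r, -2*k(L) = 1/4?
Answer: -62329/8 ≈ -7791.1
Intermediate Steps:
k(L) = -1/8 (k(L) = -1/2/4 = -1/2*1/4 = -1/8)
I(r, w) = r (I(r, w) = r + 0*r = r + 0 = r)
-147*53 + I(k(3), 2) = -147*53 - 1/8 = -7791 - 1/8 = -62329/8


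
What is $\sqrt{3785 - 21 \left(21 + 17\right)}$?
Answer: $\sqrt{2987} \approx 54.653$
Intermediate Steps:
$\sqrt{3785 - 21 \left(21 + 17\right)} = \sqrt{3785 - 798} = \sqrt{2987}$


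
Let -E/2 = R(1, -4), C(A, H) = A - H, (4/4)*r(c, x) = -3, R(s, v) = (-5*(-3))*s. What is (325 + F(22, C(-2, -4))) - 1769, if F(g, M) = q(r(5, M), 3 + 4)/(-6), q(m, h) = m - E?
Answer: -2897/2 ≈ -1448.5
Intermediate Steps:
R(s, v) = 15*s
r(c, x) = -3
E = -30 ≈ -30.000
q(m, h) = 30 + m (q(m, h) = m - 1*(-30) = m + 30 = 30 + m)
F(g, M) = -9/2 (F(g, M) = (30 - 3)/(-6) = 27*(-⅙) = -9/2)
(325 + F(22, C(-2, -4))) - 1769 = (325 - 9/2) - 1769 = 641/2 - 1769 = -2897/2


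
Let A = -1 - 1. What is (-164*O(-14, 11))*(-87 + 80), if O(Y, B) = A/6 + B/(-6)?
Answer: -7462/3 ≈ -2487.3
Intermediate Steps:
A = -2
O(Y, B) = -⅓ - B/6 (O(Y, B) = -2/6 + B/(-6) = -2*⅙ + B*(-⅙) = -⅓ - B/6)
(-164*O(-14, 11))*(-87 + 80) = (-164*(-⅓ - ⅙*11))*(-87 + 80) = -164*(-⅓ - 11/6)*(-7) = -164*(-13/6)*(-7) = (1066/3)*(-7) = -7462/3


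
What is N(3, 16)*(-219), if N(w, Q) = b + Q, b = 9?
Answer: -5475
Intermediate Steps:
N(w, Q) = 9 + Q
N(3, 16)*(-219) = (9 + 16)*(-219) = 25*(-219) = -5475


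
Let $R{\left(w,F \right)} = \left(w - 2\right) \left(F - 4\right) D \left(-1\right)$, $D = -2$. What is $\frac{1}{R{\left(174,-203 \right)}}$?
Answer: $- \frac{1}{71208} \approx -1.4043 \cdot 10^{-5}$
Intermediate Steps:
$R{\left(w,F \right)} = 2 \left(-4 + F\right) \left(-2 + w\right)$ ($R{\left(w,F \right)} = \left(w - 2\right) \left(F - 4\right) \left(-2\right) \left(-1\right) = \left(-2 + w\right) \left(-4 + F\right) \left(-2\right) \left(-1\right) = \left(-4 + F\right) \left(-2 + w\right) \left(-2\right) \left(-1\right) = - 2 \left(-4 + F\right) \left(-2 + w\right) \left(-1\right) = 2 \left(-4 + F\right) \left(-2 + w\right)$)
$\frac{1}{R{\left(174,-203 \right)}} = \frac{1}{16 - 1392 - -812 + 2 \left(-203\right) 174} = \frac{1}{16 - 1392 + 812 - 70644} = \frac{1}{-71208} = - \frac{1}{71208}$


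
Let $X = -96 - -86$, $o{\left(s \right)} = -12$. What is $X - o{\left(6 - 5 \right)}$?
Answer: $2$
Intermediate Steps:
$X = -10$ ($X = -96 + 86 = -10$)
$X - o{\left(6 - 5 \right)} = -10 - -12 = -10 + 12 = 2$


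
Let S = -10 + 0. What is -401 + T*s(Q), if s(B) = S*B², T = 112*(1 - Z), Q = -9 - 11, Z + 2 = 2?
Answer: -448401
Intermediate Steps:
Z = 0 (Z = -2 + 2 = 0)
Q = -20
T = 112 (T = 112*(1 - 1*0) = 112*(1 + 0) = 112*1 = 112)
S = -10
s(B) = -10*B²
-401 + T*s(Q) = -401 + 112*(-10*(-20)²) = -401 + 112*(-10*400) = -401 + 112*(-4000) = -401 - 448000 = -448401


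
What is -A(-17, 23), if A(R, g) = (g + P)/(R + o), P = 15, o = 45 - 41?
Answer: 38/13 ≈ 2.9231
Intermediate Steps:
o = 4
A(R, g) = (15 + g)/(4 + R) (A(R, g) = (g + 15)/(R + 4) = (15 + g)/(4 + R))
-A(-17, 23) = -(15 + 23)/(4 - 17) = -38/(-13) = -(-1)*38/13 = -1*(-38/13) = 38/13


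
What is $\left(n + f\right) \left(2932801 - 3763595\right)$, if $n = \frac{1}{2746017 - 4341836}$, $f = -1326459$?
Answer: $\frac{1758615164234348068}{1595819} \approx 1.102 \cdot 10^{12}$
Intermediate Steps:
$n = - \frac{1}{1595819}$ ($n = \frac{1}{-1595819} = - \frac{1}{1595819} \approx -6.2664 \cdot 10^{-7}$)
$\left(n + f\right) \left(2932801 - 3763595\right) = \left(- \frac{1}{1595819} - 1326459\right) \left(2932801 - 3763595\right) = \left(- \frac{2116788474922}{1595819}\right) \left(-830794\right) = \frac{1758615164234348068}{1595819}$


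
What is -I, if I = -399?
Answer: 399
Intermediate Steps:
-I = -1*(-399) = 399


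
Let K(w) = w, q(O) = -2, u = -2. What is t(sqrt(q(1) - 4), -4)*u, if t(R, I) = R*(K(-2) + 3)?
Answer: -2*I*sqrt(6) ≈ -4.899*I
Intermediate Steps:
t(R, I) = R (t(R, I) = R*(-2 + 3) = R*1 = R)
t(sqrt(q(1) - 4), -4)*u = sqrt(-2 - 4)*(-2) = sqrt(-6)*(-2) = (I*sqrt(6))*(-2) = -2*I*sqrt(6)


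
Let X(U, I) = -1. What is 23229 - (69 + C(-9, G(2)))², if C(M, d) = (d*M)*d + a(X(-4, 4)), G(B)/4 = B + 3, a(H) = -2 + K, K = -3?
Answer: -12480067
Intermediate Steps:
a(H) = -5 (a(H) = -2 - 3 = -5)
G(B) = 12 + 4*B (G(B) = 4*(B + 3) = 4*(3 + B) = 12 + 4*B)
C(M, d) = -5 + M*d² (C(M, d) = (d*M)*d - 5 = (M*d)*d - 5 = M*d² - 5 = -5 + M*d²)
23229 - (69 + C(-9, G(2)))² = 23229 - (69 + (-5 - 9*(12 + 4*2)²))² = 23229 - (69 + (-5 - 9*(12 + 8)²))² = 23229 - (69 + (-5 - 9*20²))² = 23229 - (69 + (-5 - 9*400))² = 23229 - (69 + (-5 - 3600))² = 23229 - (69 - 3605)² = 23229 - 1*(-3536)² = 23229 - 1*12503296 = 23229 - 12503296 = -12480067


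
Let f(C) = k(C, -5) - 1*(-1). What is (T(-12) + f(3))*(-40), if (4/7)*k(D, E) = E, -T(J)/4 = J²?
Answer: 23350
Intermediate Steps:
T(J) = -4*J²
k(D, E) = 7*E/4
f(C) = -31/4 (f(C) = (7/4)*(-5) - 1*(-1) = -35/4 + 1 = -31/4)
(T(-12) + f(3))*(-40) = (-4*(-12)² - 31/4)*(-40) = (-4*144 - 31/4)*(-40) = (-576 - 31/4)*(-40) = -2335/4*(-40) = 23350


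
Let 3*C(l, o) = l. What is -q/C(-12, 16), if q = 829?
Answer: 829/4 ≈ 207.25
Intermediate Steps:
C(l, o) = l/3
-q/C(-12, 16) = -829/((⅓)*(-12)) = -829/(-4) = -829*(-1)/4 = -1*(-829/4) = 829/4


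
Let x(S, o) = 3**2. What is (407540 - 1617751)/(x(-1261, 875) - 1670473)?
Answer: 1210211/1670464 ≈ 0.72448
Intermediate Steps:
x(S, o) = 9
(407540 - 1617751)/(x(-1261, 875) - 1670473) = (407540 - 1617751)/(9 - 1670473) = -1210211/(-1670464) = -1210211*(-1/1670464) = 1210211/1670464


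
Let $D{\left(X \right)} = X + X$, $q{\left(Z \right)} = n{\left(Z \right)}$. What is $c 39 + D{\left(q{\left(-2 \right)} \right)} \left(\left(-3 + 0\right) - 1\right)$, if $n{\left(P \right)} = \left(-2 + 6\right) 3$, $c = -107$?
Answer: $-4269$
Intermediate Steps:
$n{\left(P \right)} = 12$ ($n{\left(P \right)} = 4 \cdot 3 = 12$)
$q{\left(Z \right)} = 12$
$D{\left(X \right)} = 2 X$
$c 39 + D{\left(q{\left(-2 \right)} \right)} \left(\left(-3 + 0\right) - 1\right) = \left(-107\right) 39 + 2 \cdot 12 \left(\left(-3 + 0\right) - 1\right) = -4173 + 24 \left(-3 - 1\right) = -4173 + 24 \left(-4\right) = -4173 - 96 = -4269$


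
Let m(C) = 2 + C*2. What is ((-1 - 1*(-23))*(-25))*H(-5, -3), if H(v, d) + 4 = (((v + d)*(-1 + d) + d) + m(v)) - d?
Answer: -11000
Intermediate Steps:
m(C) = 2 + 2*C
H(v, d) = -2 + 2*v + (-1 + d)*(d + v) (H(v, d) = -4 + ((((v + d)*(-1 + d) + d) + (2 + 2*v)) - d) = -4 + ((((d + v)*(-1 + d) + d) + (2 + 2*v)) - d) = -4 + ((((-1 + d)*(d + v) + d) + (2 + 2*v)) - d) = -4 + (((d + (-1 + d)*(d + v)) + (2 + 2*v)) - d) = -4 + ((2 + d + 2*v + (-1 + d)*(d + v)) - d) = -4 + (2 + 2*v + (-1 + d)*(d + v)) = -2 + 2*v + (-1 + d)*(d + v))
((-1 - 1*(-23))*(-25))*H(-5, -3) = ((-1 - 1*(-23))*(-25))*(-2 - 5 + (-3)**2 - 1*(-3) - 3*(-5)) = ((-1 + 23)*(-25))*(-2 - 5 + 9 + 3 + 15) = (22*(-25))*20 = -550*20 = -11000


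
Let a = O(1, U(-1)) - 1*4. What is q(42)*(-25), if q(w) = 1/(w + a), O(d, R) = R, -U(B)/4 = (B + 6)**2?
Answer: 25/62 ≈ 0.40323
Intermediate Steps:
U(B) = -4*(6 + B)**2 (U(B) = -4*(B + 6)**2 = -4*(6 + B)**2)
a = -104 (a = -4*(6 - 1)**2 - 1*4 = -4*5**2 - 4 = -4*25 - 4 = -100 - 4 = -104)
q(w) = 1/(-104 + w) (q(w) = 1/(w - 104) = 1/(-104 + w))
q(42)*(-25) = -25/(-104 + 42) = -25/(-62) = -1/62*(-25) = 25/62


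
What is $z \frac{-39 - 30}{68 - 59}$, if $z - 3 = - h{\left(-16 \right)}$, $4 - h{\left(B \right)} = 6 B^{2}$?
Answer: $- \frac{35305}{3} \approx -11768.0$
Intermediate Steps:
$h{\left(B \right)} = 4 - 6 B^{2}$
$z = 1535$ ($z = 3 - \left(4 - 6 \left(-16\right)^{2}\right) = 3 - \left(4 - 1536\right) = 3 - -1532 = 3 + 1532 = 1535$)
$z \frac{-39 - 30}{68 - 59} = 1535 \frac{-39 - 30}{68 - 59} = 1535 \left(- \frac{69}{9}\right) = 1535 \left(\left(-69\right) \frac{1}{9}\right) = 1535 \left(- \frac{23}{3}\right) = - \frac{35305}{3}$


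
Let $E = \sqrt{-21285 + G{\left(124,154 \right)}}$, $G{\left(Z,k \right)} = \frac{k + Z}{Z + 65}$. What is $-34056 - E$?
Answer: $-34056 - \frac{i \sqrt{84474327}}{63} \approx -34056.0 - 145.89 i$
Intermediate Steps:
$G{\left(Z,k \right)} = \frac{Z + k}{65 + Z}$
$E = \frac{i \sqrt{84474327}}{63}$ ($E = \sqrt{-21285 + \frac{124 + 154}{65 + 124}} = \sqrt{-21285 + \frac{1}{189} \cdot 278} = \sqrt{-21285 + \frac{278}{189}} = \sqrt{- \frac{4022587}{189}} = \frac{i \sqrt{84474327}}{63} \approx 145.89 i$)
$-34056 - E = -34056 - \frac{i \sqrt{84474327}}{63}$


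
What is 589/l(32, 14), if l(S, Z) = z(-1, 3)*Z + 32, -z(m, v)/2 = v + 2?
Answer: -589/108 ≈ -5.4537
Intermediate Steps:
z(m, v) = -4 - 2*v (z(m, v) = -2*(v + 2) = -2*(2 + v) = -4 - 2*v)
l(S, Z) = 32 - 10*Z (l(S, Z) = (-4 - 2*3)*Z + 32 = (-4 - 6)*Z + 32 = -10*Z + 32 = 32 - 10*Z)
589/l(32, 14) = 589/(32 - 10*14) = 589/(32 - 140) = 589/(-108) = 589*(-1/108) = -589/108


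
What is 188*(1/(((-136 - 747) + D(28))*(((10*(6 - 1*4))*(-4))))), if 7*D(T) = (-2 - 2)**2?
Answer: 329/123300 ≈ 0.0026683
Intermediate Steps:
D(T) = 16/7 (D(T) = (-2 - 2)**2/7 = (1/7)*(-4)**2 = (1/7)*16 = 16/7)
188*(1/(((-136 - 747) + D(28))*(((10*(6 - 1*4))*(-4))))) = 188*(1/(((-136 - 747) + 16/7)*(((10*(6 - 1*4))*(-4))))) = 188*(1/((-883 + 16/7)*(((10*(6 - 4))*(-4))))) = 188*(1/((-6165/7)*(((10*2)*(-4))))) = 188*(-7/(6165*(20*(-4)))) = 188*(-7/6165/(-80)) = 188*(-7/6165*(-1/80)) = 188*(7/493200) = 329/123300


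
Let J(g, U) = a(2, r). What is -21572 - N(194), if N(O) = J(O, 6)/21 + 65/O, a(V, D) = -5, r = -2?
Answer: -87884723/4074 ≈ -21572.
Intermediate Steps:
J(g, U) = -5
N(O) = -5/21 + 65/O
-21572 - N(194) = -21572 - (-5/21 + 65/194) = -21572 - 1*395/4074 = -21572 - 395/4074 = -87884723/4074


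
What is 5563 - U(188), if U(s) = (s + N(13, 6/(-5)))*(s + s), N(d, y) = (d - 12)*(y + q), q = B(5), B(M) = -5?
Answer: -313969/5 ≈ -62794.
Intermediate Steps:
q = -5
N(d, y) = (-12 + d)*(-5 + y) (N(d, y) = (d - 12)*(y - 5) = (-12 + d)*(-5 + y))
U(s) = 2*s*(-31/5 + s) (U(s) = (s + (60 - 72/(-5) - 5*13 + 13*(6/(-5))))*(s + s) = (s + (60 - 72*(-1)/5 - 65 + 13*(6*(-⅕))))*(2*s) = (s + (60 - 12*(-6/5) - 65 + 13*(-6/5)))*(2*s) = (s + (60 + 72/5 - 65 - 78/5))*(2*s) = (s - 31/5)*(2*s) = (-31/5 + s)*(2*s) = 2*s*(-31/5 + s))
5563 - U(188) = 5563 - 2*188*(-31 + 5*188)/5 = 5563 - 2*188*(-31 + 940)/5 = 5563 - 2*188*909/5 = 5563 - 1*341784/5 = 5563 - 341784/5 = -313969/5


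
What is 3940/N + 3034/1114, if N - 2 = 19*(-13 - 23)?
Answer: -579993/189937 ≈ -3.0536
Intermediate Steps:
N = -682 (N = 2 + 19*(-13 - 23) = 2 + 19*(-36) = 2 - 684 = -682)
3940/N + 3034/1114 = 3940/(-682) + 3034/1114 = 3940*(-1/682) + 3034*(1/1114) = -1970/341 + 1517/557 = -579993/189937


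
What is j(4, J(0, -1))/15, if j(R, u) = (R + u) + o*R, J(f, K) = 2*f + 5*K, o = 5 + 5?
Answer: 13/5 ≈ 2.6000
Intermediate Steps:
o = 10
j(R, u) = u + 11*R (j(R, u) = (R + u) + 10*R = u + 11*R)
j(4, J(0, -1))/15 = ((2*0 + 5*(-1)) + 11*4)/15 = ((0 - 5) + 44)/15 = (-5 + 44)/15 = (1/15)*39 = 13/5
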